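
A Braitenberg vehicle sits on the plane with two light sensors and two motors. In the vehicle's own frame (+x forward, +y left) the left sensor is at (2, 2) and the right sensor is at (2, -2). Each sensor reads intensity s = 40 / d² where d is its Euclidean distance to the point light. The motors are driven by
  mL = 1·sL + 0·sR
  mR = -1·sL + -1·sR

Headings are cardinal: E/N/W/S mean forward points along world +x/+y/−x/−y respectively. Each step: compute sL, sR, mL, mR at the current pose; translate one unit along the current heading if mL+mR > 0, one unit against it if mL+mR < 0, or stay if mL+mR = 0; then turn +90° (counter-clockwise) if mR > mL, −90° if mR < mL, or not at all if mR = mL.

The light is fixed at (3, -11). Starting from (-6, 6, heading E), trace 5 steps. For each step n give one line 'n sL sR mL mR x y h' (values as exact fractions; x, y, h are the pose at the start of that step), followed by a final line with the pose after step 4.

n=0: pose=(-6,6,E); sL=4/41, sR=20/137; mL=4/41, mR=-1368/5617; mL+mR=-20/137 → advance -1; mR−mL=-1916/5617 → turn -1·90°
n=1: pose=(-7,6,S); sL=40/289, sR=40/369; mL=40/289, mR=-26320/106641; mL+mR=-40/369 → advance -1; mR−mL=-41080/106641 → turn -1·90°
n=2: pose=(-7,7,W); sL=1/10, sR=5/68; mL=1/10, mR=-59/340; mL+mR=-5/68 → advance -1; mR−mL=-93/340 → turn -1·90°
n=3: pose=(-6,7,N); sL=40/521, sR=40/449; mL=40/521, mR=-38800/233929; mL+mR=-40/449 → advance -1; mR−mL=-56760/233929 → turn -1·90°
n=4: pose=(-6,6,E); sL=4/41, sR=20/137; mL=4/41, mR=-1368/5617; mL+mR=-20/137 → advance -1; mR−mL=-1916/5617 → turn -1·90°

0 4/41 20/137 4/41 -1368/5617 -6 6 E
1 40/289 40/369 40/289 -26320/106641 -7 6 S
2 1/10 5/68 1/10 -59/340 -7 7 W
3 40/521 40/449 40/521 -38800/233929 -6 7 N
4 4/41 20/137 4/41 -1368/5617 -6 6 E
final -7 6 S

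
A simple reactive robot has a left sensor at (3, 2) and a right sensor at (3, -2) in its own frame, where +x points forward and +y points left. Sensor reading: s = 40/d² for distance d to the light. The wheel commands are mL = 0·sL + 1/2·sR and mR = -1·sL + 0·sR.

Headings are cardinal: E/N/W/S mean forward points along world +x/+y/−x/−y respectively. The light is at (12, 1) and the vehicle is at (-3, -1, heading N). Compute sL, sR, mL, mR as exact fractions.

4/29 4/17 2/17 -4/29

left sensor world pos  = (-5, 2); dL² = 290
right sensor world pos = (-1, 2); dR² = 170
sL = 40/290 = 4/29
sR = 40/170 = 4/17
mL = 0·sL + 1/2·sR = 2/17
mR = -1·sL + 0·sR = -4/29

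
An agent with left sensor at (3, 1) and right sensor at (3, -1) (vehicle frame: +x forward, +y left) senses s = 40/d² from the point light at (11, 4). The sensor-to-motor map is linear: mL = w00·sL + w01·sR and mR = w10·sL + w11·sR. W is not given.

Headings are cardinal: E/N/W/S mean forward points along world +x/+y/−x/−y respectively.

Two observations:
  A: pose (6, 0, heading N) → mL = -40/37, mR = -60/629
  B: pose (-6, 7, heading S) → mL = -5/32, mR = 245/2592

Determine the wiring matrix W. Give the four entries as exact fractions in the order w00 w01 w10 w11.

obs A: pose=(6,0,N) → sL=40/37, sR=40/17, mL=-40/37, mR=-60/629
obs B: pose=(-6,7,S) → sL=5/32, sR=10/81, mL=-5/32, mR=245/2592
sensor matrix S = [[40/37, 40/17], [5/32, 10/81]]; det S = -47725/203796
solve [mL_A; mL_B] = S·[w00; w01] and [mR_A; mR_B] = S·[w10; w11]:
  w00 = -1, w01 = 0, w10 = 1, w11 = -1/2

-1 0 1 -1/2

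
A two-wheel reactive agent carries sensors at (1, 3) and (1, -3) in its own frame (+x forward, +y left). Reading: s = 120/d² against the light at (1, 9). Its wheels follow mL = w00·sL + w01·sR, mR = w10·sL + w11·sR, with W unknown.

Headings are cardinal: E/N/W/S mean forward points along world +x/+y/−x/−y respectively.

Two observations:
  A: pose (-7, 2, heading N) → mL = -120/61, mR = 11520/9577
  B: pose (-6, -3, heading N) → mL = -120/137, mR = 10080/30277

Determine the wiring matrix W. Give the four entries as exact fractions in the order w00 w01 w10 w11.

0 -1 -1 1

obs A: pose=(-7,2,N) → sL=120/157, sR=120/61, mL=-120/61, mR=11520/9577
obs B: pose=(-6,-3,N) → sL=120/221, sR=120/137, mL=-120/137, mR=10080/30277
sensor matrix S = [[120/157, 120/61], [120/221, 120/137]]; det S = -115603200/289962829
solve [mL_A; mL_B] = S·[w00; w01] and [mR_A; mR_B] = S·[w10; w11]:
  w00 = 0, w01 = -1, w10 = -1, w11 = 1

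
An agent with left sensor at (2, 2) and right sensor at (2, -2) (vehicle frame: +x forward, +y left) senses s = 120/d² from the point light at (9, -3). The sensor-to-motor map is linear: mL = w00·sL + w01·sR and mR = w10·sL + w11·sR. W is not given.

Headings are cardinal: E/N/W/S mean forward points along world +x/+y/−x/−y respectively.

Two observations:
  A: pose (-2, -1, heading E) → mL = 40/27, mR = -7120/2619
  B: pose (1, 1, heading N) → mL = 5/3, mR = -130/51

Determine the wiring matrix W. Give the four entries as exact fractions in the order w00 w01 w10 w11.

obs A: pose=(-2,-1,E) → sL=120/97, sR=40/27, mL=40/27, mR=-7120/2619
obs B: pose=(1,1,N) → sL=15/17, sR=5/3, mL=5/3, mR=-130/51
sensor matrix S = [[120/97, 40/27], [15/17, 5/3]]; det S = 11200/14841
solve [mL_A; mL_B] = S·[w00; w01] and [mR_A; mR_B] = S·[w10; w11]:
  w00 = 0, w01 = 1, w10 = -1, w11 = -1

0 1 -1 -1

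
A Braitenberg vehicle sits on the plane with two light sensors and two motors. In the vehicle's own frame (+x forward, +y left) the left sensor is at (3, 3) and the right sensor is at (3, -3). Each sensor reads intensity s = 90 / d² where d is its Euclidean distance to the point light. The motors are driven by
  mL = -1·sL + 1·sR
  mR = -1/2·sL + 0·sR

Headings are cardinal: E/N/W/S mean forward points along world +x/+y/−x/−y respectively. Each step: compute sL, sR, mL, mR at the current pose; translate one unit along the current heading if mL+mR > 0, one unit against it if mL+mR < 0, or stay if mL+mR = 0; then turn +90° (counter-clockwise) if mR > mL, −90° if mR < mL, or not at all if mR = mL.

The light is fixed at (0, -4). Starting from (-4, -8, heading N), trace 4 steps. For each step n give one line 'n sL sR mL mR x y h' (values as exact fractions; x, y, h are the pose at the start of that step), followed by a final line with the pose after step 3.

n=0: pose=(-4,-8,N); sL=9/5, sR=45; mL=216/5, mR=-9/10; mL+mR=423/10 → advance +1; mR−mL=-441/10 → turn -1·90°
n=1: pose=(-4,-7,E); sL=90, sR=90/37; mL=-3240/37, mR=-45; mL+mR=-4905/37 → advance -1; mR−mL=1575/37 → turn +1·90°
n=2: pose=(-5,-7,N); sL=45/32, sR=45/2; mL=675/32, mR=-45/64; mL+mR=1305/64 → advance +1; mR−mL=-1395/64 → turn -1·90°
n=3: pose=(-5,-6,E); sL=18, sR=90/29; mL=-432/29, mR=-9; mL+mR=-693/29 → advance -1; mR−mL=171/29 → turn +1·90°

0 9/5 45 216/5 -9/10 -4 -8 N
1 90 90/37 -3240/37 -45 -4 -7 E
2 45/32 45/2 675/32 -45/64 -5 -7 N
3 18 90/29 -432/29 -9 -5 -6 E
final -6 -6 N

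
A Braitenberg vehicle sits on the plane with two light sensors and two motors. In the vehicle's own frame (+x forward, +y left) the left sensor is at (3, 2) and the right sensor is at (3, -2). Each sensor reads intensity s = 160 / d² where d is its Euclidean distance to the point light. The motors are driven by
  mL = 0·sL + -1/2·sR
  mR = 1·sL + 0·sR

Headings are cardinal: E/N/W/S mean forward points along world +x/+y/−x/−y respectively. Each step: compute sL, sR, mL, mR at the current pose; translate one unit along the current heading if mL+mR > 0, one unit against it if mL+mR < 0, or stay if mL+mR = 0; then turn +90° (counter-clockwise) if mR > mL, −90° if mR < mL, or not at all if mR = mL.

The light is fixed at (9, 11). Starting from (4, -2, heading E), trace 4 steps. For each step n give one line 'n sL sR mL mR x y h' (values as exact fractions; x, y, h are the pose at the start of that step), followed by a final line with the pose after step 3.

0 32/25 160/229 -80/229 32/25 4 -2 E
1 20/17 20/13 -10/13 20/17 5 -2 N
2 32/49 160/149 -80/149 32/49 5 -1 W
3 80/117 80/137 -40/137 80/117 4 -1 S
final 4 -2 E

n=0: pose=(4,-2,E); sL=32/25, sR=160/229; mL=-80/229, mR=32/25; mL+mR=5328/5725 → advance +1; mR−mL=9328/5725 → turn +1·90°
n=1: pose=(5,-2,N); sL=20/17, sR=20/13; mL=-10/13, mR=20/17; mL+mR=90/221 → advance +1; mR−mL=430/221 → turn +1·90°
n=2: pose=(5,-1,W); sL=32/49, sR=160/149; mL=-80/149, mR=32/49; mL+mR=848/7301 → advance +1; mR−mL=8688/7301 → turn +1·90°
n=3: pose=(4,-1,S); sL=80/117, sR=80/137; mL=-40/137, mR=80/117; mL+mR=6280/16029 → advance +1; mR−mL=15640/16029 → turn +1·90°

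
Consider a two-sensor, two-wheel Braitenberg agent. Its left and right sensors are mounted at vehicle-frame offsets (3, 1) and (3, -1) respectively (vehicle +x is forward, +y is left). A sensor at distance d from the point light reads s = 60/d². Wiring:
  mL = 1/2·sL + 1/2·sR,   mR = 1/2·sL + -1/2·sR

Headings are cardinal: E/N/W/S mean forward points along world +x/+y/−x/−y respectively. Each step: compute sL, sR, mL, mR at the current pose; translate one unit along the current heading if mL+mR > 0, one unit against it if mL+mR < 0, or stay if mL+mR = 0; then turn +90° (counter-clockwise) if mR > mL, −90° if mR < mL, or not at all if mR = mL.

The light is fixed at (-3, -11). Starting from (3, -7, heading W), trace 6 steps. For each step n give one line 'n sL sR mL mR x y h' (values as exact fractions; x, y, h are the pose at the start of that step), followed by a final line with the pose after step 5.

n=0: pose=(3,-7,W); sL=10/3, sR=30/17; mL=130/51, mR=40/51; mL+mR=10/3 → advance +1; mR−mL=-30/17 → turn -1·90°
n=1: pose=(2,-7,N); sL=12/13, sR=12/17; mL=180/221, mR=24/221; mL+mR=12/13 → advance +1; mR−mL=-12/17 → turn -1·90°
n=2: pose=(2,-6,E); sL=3/5, sR=3/4; mL=27/40, mR=-3/40; mL+mR=3/5 → advance +1; mR−mL=-3/4 → turn -1·90°
n=3: pose=(3,-6,S); sL=60/53, sR=60/29; mL=2460/1537, mR=-720/1537; mL+mR=60/53 → advance +1; mR−mL=-60/29 → turn -1·90°
n=4: pose=(3,-7,W); sL=10/3, sR=30/17; mL=130/51, mR=40/51; mL+mR=10/3 → advance +1; mR−mL=-30/17 → turn -1·90°
n=5: pose=(2,-7,N); sL=12/13, sR=12/17; mL=180/221, mR=24/221; mL+mR=12/13 → advance +1; mR−mL=-12/17 → turn -1·90°

0 10/3 30/17 130/51 40/51 3 -7 W
1 12/13 12/17 180/221 24/221 2 -7 N
2 3/5 3/4 27/40 -3/40 2 -6 E
3 60/53 60/29 2460/1537 -720/1537 3 -6 S
4 10/3 30/17 130/51 40/51 3 -7 W
5 12/13 12/17 180/221 24/221 2 -7 N
final 2 -6 E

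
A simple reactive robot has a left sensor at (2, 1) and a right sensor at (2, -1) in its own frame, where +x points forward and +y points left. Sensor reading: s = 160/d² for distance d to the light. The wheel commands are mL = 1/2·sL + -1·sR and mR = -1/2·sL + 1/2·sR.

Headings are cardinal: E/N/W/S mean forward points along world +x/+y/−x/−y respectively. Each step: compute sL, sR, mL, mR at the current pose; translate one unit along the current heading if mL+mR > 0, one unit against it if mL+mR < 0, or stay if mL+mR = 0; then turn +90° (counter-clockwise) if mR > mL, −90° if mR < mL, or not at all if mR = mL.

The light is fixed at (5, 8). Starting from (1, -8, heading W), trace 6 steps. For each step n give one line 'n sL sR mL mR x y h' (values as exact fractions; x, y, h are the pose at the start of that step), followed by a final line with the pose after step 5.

0 32/65 160/261 -6224/16965 1024/16965 1 -8 W
1 20/41 8/17 -158/697 -6/697 2 -8 S
2 160/197 160/257 -10960/50629 -4800/50629 2 -7 E
3 80/97 80/89 -4200/8633 320/8633 1 -7 N
4 32/65 160/261 -6224/16965 1024/16965 1 -8 W
5 20/41 8/17 -158/697 -6/697 2 -8 S
final 2 -7 E

n=0: pose=(1,-8,W); sL=32/65, sR=160/261; mL=-6224/16965, mR=1024/16965; mL+mR=-80/261 → advance -1; mR−mL=2416/5655 → turn +1·90°
n=1: pose=(2,-8,S); sL=20/41, sR=8/17; mL=-158/697, mR=-6/697; mL+mR=-4/17 → advance -1; mR−mL=152/697 → turn +1·90°
n=2: pose=(2,-7,E); sL=160/197, sR=160/257; mL=-10960/50629, mR=-4800/50629; mL+mR=-80/257 → advance -1; mR−mL=6160/50629 → turn +1·90°
n=3: pose=(1,-7,N); sL=80/97, sR=80/89; mL=-4200/8633, mR=320/8633; mL+mR=-40/89 → advance -1; mR−mL=4520/8633 → turn +1·90°
n=4: pose=(1,-8,W); sL=32/65, sR=160/261; mL=-6224/16965, mR=1024/16965; mL+mR=-80/261 → advance -1; mR−mL=2416/5655 → turn +1·90°
n=5: pose=(2,-8,S); sL=20/41, sR=8/17; mL=-158/697, mR=-6/697; mL+mR=-4/17 → advance -1; mR−mL=152/697 → turn +1·90°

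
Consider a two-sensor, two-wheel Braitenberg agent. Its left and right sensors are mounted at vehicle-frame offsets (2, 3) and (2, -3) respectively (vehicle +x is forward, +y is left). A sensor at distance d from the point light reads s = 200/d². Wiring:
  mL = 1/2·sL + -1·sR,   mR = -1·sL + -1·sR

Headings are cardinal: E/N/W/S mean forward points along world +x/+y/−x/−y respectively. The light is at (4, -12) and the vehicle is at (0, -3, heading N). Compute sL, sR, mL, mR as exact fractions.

left sensor world pos  = (-3, -1); dL² = 170
right sensor world pos = (3, -1); dR² = 122
sL = 200/170 = 20/17
sR = 200/122 = 100/61
mL = 1/2·sL + -1·sR = -1090/1037
mR = -1·sL + -1·sR = -2920/1037

20/17 100/61 -1090/1037 -2920/1037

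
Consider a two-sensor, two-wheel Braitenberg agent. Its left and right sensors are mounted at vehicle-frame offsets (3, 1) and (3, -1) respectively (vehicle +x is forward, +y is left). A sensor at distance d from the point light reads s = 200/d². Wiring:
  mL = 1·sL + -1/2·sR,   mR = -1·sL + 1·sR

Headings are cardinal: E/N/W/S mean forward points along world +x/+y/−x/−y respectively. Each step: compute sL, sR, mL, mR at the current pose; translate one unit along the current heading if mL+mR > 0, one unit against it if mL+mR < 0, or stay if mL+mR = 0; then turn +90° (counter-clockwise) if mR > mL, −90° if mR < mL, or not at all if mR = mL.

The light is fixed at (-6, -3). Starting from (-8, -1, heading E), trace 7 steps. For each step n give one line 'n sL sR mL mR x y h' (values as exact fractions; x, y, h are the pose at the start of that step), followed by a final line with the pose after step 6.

n=0: pose=(-8,-1,E); sL=20, sR=100; mL=-30, mR=80; mL+mR=50 → advance +1; mR−mL=110 → turn +1·90°
n=1: pose=(-7,-1,N); sL=200/29, sR=8; mL=84/29, mR=32/29; mL+mR=4 → advance +1; mR−mL=-52/29 → turn -1·90°
n=2: pose=(-7,0,E); sL=10, sR=25; mL=-5/2, mR=15; mL+mR=25/2 → advance +1; mR−mL=35/2 → turn +1·90°
n=3: pose=(-6,0,N); sL=200/37, sR=200/37; mL=100/37, mR=0; mL+mR=100/37 → advance +1; mR−mL=-100/37 → turn -1·90°
n=4: pose=(-6,1,E); sL=100/17, sR=100/9; mL=50/153, mR=800/153; mL+mR=50/9 → advance +1; mR−mL=250/51 → turn +1·90°
n=5: pose=(-5,1,N); sL=200/49, sR=200/53; mL=5700/2597, mR=-800/2597; mL+mR=100/53 → advance +1; mR−mL=-6500/2597 → turn -1·90°
n=6: pose=(-5,2,E); sL=50/13, sR=25/4; mL=75/104, mR=125/52; mL+mR=25/8 → advance +1; mR−mL=175/104 → turn +1·90°

0 20 100 -30 80 -8 -1 E
1 200/29 8 84/29 32/29 -7 -1 N
2 10 25 -5/2 15 -7 0 E
3 200/37 200/37 100/37 0 -6 0 N
4 100/17 100/9 50/153 800/153 -6 1 E
5 200/49 200/53 5700/2597 -800/2597 -5 1 N
6 50/13 25/4 75/104 125/52 -5 2 E
final -4 2 N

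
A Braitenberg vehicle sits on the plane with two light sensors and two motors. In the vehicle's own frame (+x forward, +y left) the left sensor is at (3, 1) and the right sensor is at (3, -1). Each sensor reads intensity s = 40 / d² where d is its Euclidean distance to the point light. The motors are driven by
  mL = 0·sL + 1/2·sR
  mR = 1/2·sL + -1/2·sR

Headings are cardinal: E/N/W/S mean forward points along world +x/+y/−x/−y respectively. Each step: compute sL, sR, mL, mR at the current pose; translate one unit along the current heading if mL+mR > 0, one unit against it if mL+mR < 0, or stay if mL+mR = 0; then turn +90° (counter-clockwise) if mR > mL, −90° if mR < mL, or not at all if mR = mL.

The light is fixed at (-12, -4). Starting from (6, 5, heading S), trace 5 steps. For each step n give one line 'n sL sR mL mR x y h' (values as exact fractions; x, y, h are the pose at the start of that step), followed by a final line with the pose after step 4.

n=0: pose=(6,5,S); sL=40/397, sR=8/65; mL=4/65, mR=-288/25805; mL+mR=20/397 → advance +1; mR−mL=-1876/25805 → turn -1·90°
n=1: pose=(6,4,W); sL=20/137, sR=20/153; mL=10/153, mR=160/20961; mL+mR=10/137 → advance +1; mR−mL=-1210/20961 → turn -1·90°
n=2: pose=(5,4,N); sL=40/377, sR=8/89; mL=4/89, mR=272/33553; mL+mR=20/377 → advance +1; mR−mL=-1236/33553 → turn -1·90°
n=3: pose=(5,5,E); sL=2/25, sR=5/58; mL=5/116, mR=-9/2900; mL+mR=1/25 → advance +1; mR−mL=-67/1450 → turn -1·90°
n=4: pose=(6,5,S); sL=40/397, sR=8/65; mL=4/65, mR=-288/25805; mL+mR=20/397 → advance +1; mR−mL=-1876/25805 → turn -1·90°

0 40/397 8/65 4/65 -288/25805 6 5 S
1 20/137 20/153 10/153 160/20961 6 4 W
2 40/377 8/89 4/89 272/33553 5 4 N
3 2/25 5/58 5/116 -9/2900 5 5 E
4 40/397 8/65 4/65 -288/25805 6 5 S
final 6 4 W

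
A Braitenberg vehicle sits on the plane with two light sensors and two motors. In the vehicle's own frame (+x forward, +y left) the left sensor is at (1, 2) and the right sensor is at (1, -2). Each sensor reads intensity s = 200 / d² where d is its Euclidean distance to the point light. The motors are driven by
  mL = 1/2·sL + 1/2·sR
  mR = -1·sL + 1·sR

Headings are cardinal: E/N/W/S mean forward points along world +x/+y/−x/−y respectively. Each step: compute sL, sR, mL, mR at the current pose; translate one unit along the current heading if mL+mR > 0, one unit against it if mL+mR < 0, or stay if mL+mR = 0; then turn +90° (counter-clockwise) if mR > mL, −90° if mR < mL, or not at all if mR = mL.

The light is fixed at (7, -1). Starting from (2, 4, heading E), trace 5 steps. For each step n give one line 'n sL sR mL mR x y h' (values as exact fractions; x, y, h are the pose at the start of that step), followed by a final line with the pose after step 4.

n=0: pose=(2,4,E); sL=40/13, sR=8; mL=72/13, mR=64/13; mL+mR=136/13 → advance +1; mR−mL=-8/13 → turn -1·90°
n=1: pose=(3,4,S); sL=10, sR=50/13; mL=90/13, mR=-80/13; mL+mR=10/13 → advance +1; mR−mL=-170/13 → turn -1·90°
n=2: pose=(3,3,W); sL=200/29, sR=200/61; mL=9000/1769, mR=-6400/1769; mL+mR=2600/1769 → advance +1; mR−mL=-15400/1769 → turn -1·90°
n=3: pose=(2,3,N); sL=100/37, sR=100/17; mL=2700/629, mR=2000/629; mL+mR=4700/629 → advance +1; mR−mL=-700/629 → turn -1·90°
n=4: pose=(2,4,E); sL=40/13, sR=8; mL=72/13, mR=64/13; mL+mR=136/13 → advance +1; mR−mL=-8/13 → turn -1·90°

0 40/13 8 72/13 64/13 2 4 E
1 10 50/13 90/13 -80/13 3 4 S
2 200/29 200/61 9000/1769 -6400/1769 3 3 W
3 100/37 100/17 2700/629 2000/629 2 3 N
4 40/13 8 72/13 64/13 2 4 E
final 3 4 S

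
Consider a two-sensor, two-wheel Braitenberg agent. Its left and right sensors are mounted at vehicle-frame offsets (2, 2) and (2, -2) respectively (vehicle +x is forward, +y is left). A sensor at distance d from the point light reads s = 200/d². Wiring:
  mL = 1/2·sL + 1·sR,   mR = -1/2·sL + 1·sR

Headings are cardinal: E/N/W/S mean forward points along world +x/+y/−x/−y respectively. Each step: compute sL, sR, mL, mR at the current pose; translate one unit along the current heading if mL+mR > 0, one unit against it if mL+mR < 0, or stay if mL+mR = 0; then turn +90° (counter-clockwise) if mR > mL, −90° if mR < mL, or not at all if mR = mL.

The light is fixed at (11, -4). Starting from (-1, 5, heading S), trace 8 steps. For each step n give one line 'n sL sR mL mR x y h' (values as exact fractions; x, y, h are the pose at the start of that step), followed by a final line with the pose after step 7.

n=0: pose=(-1,5,S); sL=200/149, sR=40/49; mL=10860/7301, mR=1060/7301; mL+mR=80/49 → advance +1; mR−mL=-200/149 → turn -1·90°
n=1: pose=(-1,4,W); sL=25/29, sR=25/37; mL=2375/2146, mR=525/2146; mL+mR=50/37 → advance +1; mR−mL=-25/29 → turn -1·90°
n=2: pose=(-2,4,N); sL=8/13, sR=200/221; mL=268/221, mR=132/221; mL+mR=400/221 → advance +1; mR−mL=-8/13 → turn -1·90°
n=3: pose=(-2,5,E); sL=100/121, sR=20/17; mL=3270/2057, mR=1570/2057; mL+mR=40/17 → advance +1; mR−mL=-100/121 → turn -1·90°
n=4: pose=(-1,5,S); sL=200/149, sR=40/49; mL=10860/7301, mR=1060/7301; mL+mR=80/49 → advance +1; mR−mL=-200/149 → turn -1·90°
n=5: pose=(-1,4,W); sL=25/29, sR=25/37; mL=2375/2146, mR=525/2146; mL+mR=50/37 → advance +1; mR−mL=-25/29 → turn -1·90°
n=6: pose=(-2,4,N); sL=8/13, sR=200/221; mL=268/221, mR=132/221; mL+mR=400/221 → advance +1; mR−mL=-8/13 → turn -1·90°
n=7: pose=(-2,5,E); sL=100/121, sR=20/17; mL=3270/2057, mR=1570/2057; mL+mR=40/17 → advance +1; mR−mL=-100/121 → turn -1·90°

0 200/149 40/49 10860/7301 1060/7301 -1 5 S
1 25/29 25/37 2375/2146 525/2146 -1 4 W
2 8/13 200/221 268/221 132/221 -2 4 N
3 100/121 20/17 3270/2057 1570/2057 -2 5 E
4 200/149 40/49 10860/7301 1060/7301 -1 5 S
5 25/29 25/37 2375/2146 525/2146 -1 4 W
6 8/13 200/221 268/221 132/221 -2 4 N
7 100/121 20/17 3270/2057 1570/2057 -2 5 E
final -1 5 S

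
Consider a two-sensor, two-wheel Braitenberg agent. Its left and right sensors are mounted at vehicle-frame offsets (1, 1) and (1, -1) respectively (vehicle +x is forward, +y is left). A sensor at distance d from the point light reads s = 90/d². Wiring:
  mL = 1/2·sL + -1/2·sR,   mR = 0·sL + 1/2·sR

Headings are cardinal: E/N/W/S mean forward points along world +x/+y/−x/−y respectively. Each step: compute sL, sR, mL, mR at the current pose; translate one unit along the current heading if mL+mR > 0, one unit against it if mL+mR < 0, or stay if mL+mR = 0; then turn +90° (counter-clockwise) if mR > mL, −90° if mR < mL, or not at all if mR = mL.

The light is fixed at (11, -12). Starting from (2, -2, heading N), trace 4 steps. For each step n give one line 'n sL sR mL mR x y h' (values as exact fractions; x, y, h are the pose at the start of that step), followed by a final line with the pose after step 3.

0 90/221 18/37 -324/8177 9/37 2 -2 N
1 9/20 45/122 99/2440 45/244 2 -1 W
2 90/181 90/221 1800/40001 45/221 1 -1 S
3 45/101 5/9 -50/909 5/18 1 -2 E
final 2 -2 N

n=0: pose=(2,-2,N); sL=90/221, sR=18/37; mL=-324/8177, mR=9/37; mL+mR=45/221 → advance +1; mR−mL=2313/8177 → turn +1·90°
n=1: pose=(2,-1,W); sL=9/20, sR=45/122; mL=99/2440, mR=45/244; mL+mR=9/40 → advance +1; mR−mL=351/2440 → turn +1·90°
n=2: pose=(1,-1,S); sL=90/181, sR=90/221; mL=1800/40001, mR=45/221; mL+mR=45/181 → advance +1; mR−mL=6345/40001 → turn +1·90°
n=3: pose=(1,-2,E); sL=45/101, sR=5/9; mL=-50/909, mR=5/18; mL+mR=45/202 → advance +1; mR−mL=605/1818 → turn +1·90°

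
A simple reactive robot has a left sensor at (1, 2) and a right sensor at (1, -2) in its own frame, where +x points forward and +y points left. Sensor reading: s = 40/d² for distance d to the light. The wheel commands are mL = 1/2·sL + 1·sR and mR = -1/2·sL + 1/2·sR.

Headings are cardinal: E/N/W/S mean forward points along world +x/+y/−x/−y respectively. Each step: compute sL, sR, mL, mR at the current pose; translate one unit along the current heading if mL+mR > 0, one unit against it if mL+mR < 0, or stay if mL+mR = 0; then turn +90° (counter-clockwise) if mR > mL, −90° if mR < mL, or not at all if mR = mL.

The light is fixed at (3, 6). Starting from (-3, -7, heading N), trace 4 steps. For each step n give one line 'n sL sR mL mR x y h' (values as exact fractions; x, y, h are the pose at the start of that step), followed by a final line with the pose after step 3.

n=0: pose=(-3,-7,N); sL=5/26, sR=1/4; mL=9/26, mR=3/104; mL+mR=3/8 → advance +1; mR−mL=-33/104 → turn -1·90°
n=1: pose=(-3,-6,E); sL=8/25, sR=40/221; mL=1884/5525, mR=-384/5525; mL+mR=60/221 → advance +1; mR−mL=-2268/5525 → turn -1·90°
n=2: pose=(-2,-6,S); sL=20/89, sR=20/109; mL=2870/9701, mR=-200/9701; mL+mR=30/109 → advance +1; mR−mL=-3070/9701 → turn -1·90°
n=3: pose=(-2,-7,W); sL=40/261, sR=40/157; mL=13580/40977, mR=2080/40977; mL+mR=60/157 → advance +1; mR−mL=-11500/40977 → turn -1·90°

0 5/26 1/4 9/26 3/104 -3 -7 N
1 8/25 40/221 1884/5525 -384/5525 -3 -6 E
2 20/89 20/109 2870/9701 -200/9701 -2 -6 S
3 40/261 40/157 13580/40977 2080/40977 -2 -7 W
final -3 -7 N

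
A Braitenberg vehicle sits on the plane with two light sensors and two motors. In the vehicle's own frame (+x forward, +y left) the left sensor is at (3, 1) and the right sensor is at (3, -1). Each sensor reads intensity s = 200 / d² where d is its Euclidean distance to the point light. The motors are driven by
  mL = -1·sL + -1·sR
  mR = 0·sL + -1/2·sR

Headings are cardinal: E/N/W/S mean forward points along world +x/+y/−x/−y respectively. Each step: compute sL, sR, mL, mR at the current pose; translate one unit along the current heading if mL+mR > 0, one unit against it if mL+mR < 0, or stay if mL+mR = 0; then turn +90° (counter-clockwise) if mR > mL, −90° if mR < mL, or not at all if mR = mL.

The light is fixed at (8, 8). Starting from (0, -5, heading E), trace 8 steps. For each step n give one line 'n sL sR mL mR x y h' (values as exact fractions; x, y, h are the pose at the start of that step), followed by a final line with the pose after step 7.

0 200/169 200/221 -6000/2873 -100/221 0 -5 E
1 1 50/41 -91/41 -25/41 -1 -5 N
2 200/369 200/313 -136400/115497 -100/313 -1 -6 W
3 100/169 20/37 -7080/6253 -10/37 0 -6 S
4 200/169 200/221 -6000/2873 -100/221 0 -5 E
5 1 50/41 -91/41 -25/41 -1 -5 N
6 200/369 200/313 -136400/115497 -100/313 -1 -6 W
7 100/169 20/37 -7080/6253 -10/37 0 -6 S
final 0 -5 E

n=0: pose=(0,-5,E); sL=200/169, sR=200/221; mL=-6000/2873, mR=-100/221; mL+mR=-7300/2873 → advance -1; mR−mL=4700/2873 → turn +1·90°
n=1: pose=(-1,-5,N); sL=1, sR=50/41; mL=-91/41, mR=-25/41; mL+mR=-116/41 → advance -1; mR−mL=66/41 → turn +1·90°
n=2: pose=(-1,-6,W); sL=200/369, sR=200/313; mL=-136400/115497, mR=-100/313; mL+mR=-173300/115497 → advance -1; mR−mL=99500/115497 → turn +1·90°
n=3: pose=(0,-6,S); sL=100/169, sR=20/37; mL=-7080/6253, mR=-10/37; mL+mR=-8770/6253 → advance -1; mR−mL=5390/6253 → turn +1·90°
n=4: pose=(0,-5,E); sL=200/169, sR=200/221; mL=-6000/2873, mR=-100/221; mL+mR=-7300/2873 → advance -1; mR−mL=4700/2873 → turn +1·90°
n=5: pose=(-1,-5,N); sL=1, sR=50/41; mL=-91/41, mR=-25/41; mL+mR=-116/41 → advance -1; mR−mL=66/41 → turn +1·90°
n=6: pose=(-1,-6,W); sL=200/369, sR=200/313; mL=-136400/115497, mR=-100/313; mL+mR=-173300/115497 → advance -1; mR−mL=99500/115497 → turn +1·90°
n=7: pose=(0,-6,S); sL=100/169, sR=20/37; mL=-7080/6253, mR=-10/37; mL+mR=-8770/6253 → advance -1; mR−mL=5390/6253 → turn +1·90°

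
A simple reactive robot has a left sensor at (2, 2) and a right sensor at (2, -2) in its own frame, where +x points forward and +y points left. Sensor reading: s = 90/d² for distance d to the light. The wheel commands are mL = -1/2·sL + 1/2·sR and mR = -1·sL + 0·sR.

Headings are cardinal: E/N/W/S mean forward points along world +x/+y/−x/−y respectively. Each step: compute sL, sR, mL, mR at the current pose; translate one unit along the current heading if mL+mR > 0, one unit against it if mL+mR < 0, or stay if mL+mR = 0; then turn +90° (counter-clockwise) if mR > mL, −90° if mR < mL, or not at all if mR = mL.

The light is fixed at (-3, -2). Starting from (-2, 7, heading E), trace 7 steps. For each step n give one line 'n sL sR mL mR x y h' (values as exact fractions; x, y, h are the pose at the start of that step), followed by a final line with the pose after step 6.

0 9/13 45/29 162/377 -9/13 -2 7 E
1 90/53 90/53 0 -90/53 -3 7 S
2 45/34 45/74 -225/629 -45/34 -3 8 W
3 18/29 10/17 -8/493 -18/29 -2 8 N
4 9/13 45/29 162/377 -9/13 -2 7 E
5 90/53 90/53 0 -90/53 -3 7 S
6 45/34 45/74 -225/629 -45/34 -3 8 W
final -2 8 N

n=0: pose=(-2,7,E); sL=9/13, sR=45/29; mL=162/377, mR=-9/13; mL+mR=-99/377 → advance -1; mR−mL=-423/377 → turn -1·90°
n=1: pose=(-3,7,S); sL=90/53, sR=90/53; mL=0, mR=-90/53; mL+mR=-90/53 → advance -1; mR−mL=-90/53 → turn -1·90°
n=2: pose=(-3,8,W); sL=45/34, sR=45/74; mL=-225/629, mR=-45/34; mL+mR=-2115/1258 → advance -1; mR−mL=-1215/1258 → turn -1·90°
n=3: pose=(-2,8,N); sL=18/29, sR=10/17; mL=-8/493, mR=-18/29; mL+mR=-314/493 → advance -1; mR−mL=-298/493 → turn -1·90°
n=4: pose=(-2,7,E); sL=9/13, sR=45/29; mL=162/377, mR=-9/13; mL+mR=-99/377 → advance -1; mR−mL=-423/377 → turn -1·90°
n=5: pose=(-3,7,S); sL=90/53, sR=90/53; mL=0, mR=-90/53; mL+mR=-90/53 → advance -1; mR−mL=-90/53 → turn -1·90°
n=6: pose=(-3,8,W); sL=45/34, sR=45/74; mL=-225/629, mR=-45/34; mL+mR=-2115/1258 → advance -1; mR−mL=-1215/1258 → turn -1·90°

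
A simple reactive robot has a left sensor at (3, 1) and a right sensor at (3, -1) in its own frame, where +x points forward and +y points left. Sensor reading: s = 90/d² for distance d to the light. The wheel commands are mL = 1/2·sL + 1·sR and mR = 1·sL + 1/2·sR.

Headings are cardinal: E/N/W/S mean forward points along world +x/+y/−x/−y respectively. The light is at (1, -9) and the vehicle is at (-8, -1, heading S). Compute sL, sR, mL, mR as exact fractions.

left sensor world pos  = (-7, -4); dL² = 89
right sensor world pos = (-9, -4); dR² = 125
sL = 90/89 = 90/89
sR = 90/125 = 18/25
mL = 1/2·sL + 1·sR = 2727/2225
mR = 1·sL + 1/2·sR = 3051/2225

90/89 18/25 2727/2225 3051/2225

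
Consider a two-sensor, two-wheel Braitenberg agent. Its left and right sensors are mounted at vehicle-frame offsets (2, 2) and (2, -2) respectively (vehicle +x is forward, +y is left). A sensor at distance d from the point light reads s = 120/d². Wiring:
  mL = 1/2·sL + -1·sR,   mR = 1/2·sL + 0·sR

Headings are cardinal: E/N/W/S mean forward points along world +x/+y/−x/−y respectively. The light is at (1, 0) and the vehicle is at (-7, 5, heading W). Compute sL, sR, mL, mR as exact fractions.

120/109 120/149 -4140/16241 60/109

left sensor world pos  = (-9, 3); dL² = 109
right sensor world pos = (-9, 7); dR² = 149
sL = 120/109 = 120/109
sR = 120/149 = 120/149
mL = 1/2·sL + -1·sR = -4140/16241
mR = 1/2·sL + 0·sR = 60/109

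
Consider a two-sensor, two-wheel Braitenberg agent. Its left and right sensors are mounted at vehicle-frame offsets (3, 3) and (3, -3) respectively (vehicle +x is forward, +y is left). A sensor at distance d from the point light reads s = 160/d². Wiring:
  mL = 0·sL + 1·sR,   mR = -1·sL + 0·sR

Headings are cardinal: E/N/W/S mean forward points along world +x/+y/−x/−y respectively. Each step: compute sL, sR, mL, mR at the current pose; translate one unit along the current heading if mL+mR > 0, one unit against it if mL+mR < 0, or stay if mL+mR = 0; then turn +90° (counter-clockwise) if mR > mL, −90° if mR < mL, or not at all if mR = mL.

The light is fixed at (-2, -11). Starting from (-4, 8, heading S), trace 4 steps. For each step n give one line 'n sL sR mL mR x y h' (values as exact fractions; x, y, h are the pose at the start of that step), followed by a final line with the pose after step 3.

n=0: pose=(-4,8,S); sL=160/257, sR=160/281; mL=160/281, mR=-160/257; mL+mR=-3840/72217 → advance -1; mR−mL=-86080/72217 → turn -1·90°
n=1: pose=(-4,9,W); sL=80/157, sR=80/277; mL=80/277, mR=-80/157; mL+mR=-9600/43489 → advance -1; mR−mL=-34720/43489 → turn -1·90°
n=2: pose=(-3,9,N); sL=32/109, sR=160/533; mL=160/533, mR=-32/109; mL+mR=384/58097 → advance +1; mR−mL=-34496/58097 → turn -1·90°
n=3: pose=(-3,10,E); sL=8/29, sR=20/41; mL=20/41, mR=-8/29; mL+mR=252/1189 → advance +1; mR−mL=-908/1189 → turn -1·90°

0 160/257 160/281 160/281 -160/257 -4 8 S
1 80/157 80/277 80/277 -80/157 -4 9 W
2 32/109 160/533 160/533 -32/109 -3 9 N
3 8/29 20/41 20/41 -8/29 -3 10 E
final -2 10 S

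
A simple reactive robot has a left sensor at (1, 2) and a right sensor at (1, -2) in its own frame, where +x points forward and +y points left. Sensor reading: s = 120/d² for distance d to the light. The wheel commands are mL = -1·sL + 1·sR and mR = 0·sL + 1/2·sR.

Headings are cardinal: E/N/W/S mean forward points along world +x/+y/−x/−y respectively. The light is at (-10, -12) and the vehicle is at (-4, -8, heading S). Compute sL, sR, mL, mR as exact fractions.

left sensor world pos  = (-2, -9); dL² = 73
right sensor world pos = (-6, -9); dR² = 25
sL = 120/73 = 120/73
sR = 120/25 = 24/5
mL = -1·sL + 1·sR = 1152/365
mR = 0·sL + 1/2·sR = 12/5

120/73 24/5 1152/365 12/5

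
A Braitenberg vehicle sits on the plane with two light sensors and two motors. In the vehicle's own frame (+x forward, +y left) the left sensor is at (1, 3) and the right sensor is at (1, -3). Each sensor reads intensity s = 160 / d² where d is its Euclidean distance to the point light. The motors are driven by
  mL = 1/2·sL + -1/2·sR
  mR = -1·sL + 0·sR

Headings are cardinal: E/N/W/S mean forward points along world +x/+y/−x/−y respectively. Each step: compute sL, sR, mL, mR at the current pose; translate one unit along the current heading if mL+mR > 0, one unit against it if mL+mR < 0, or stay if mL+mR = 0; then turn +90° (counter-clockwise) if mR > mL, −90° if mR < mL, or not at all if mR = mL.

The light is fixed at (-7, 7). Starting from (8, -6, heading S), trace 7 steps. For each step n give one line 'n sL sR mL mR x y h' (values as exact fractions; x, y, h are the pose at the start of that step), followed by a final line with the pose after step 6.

n=0: pose=(8,-6,S); sL=4/13, sR=8/17; mL=-18/221, mR=-4/13; mL+mR=-86/221 → advance -1; mR−mL=-50/221 → turn -1·90°
n=1: pose=(8,-5,W); sL=160/421, sR=160/277; mL=-11520/116617, mR=-160/421; mL+mR=-55840/116617 → advance -1; mR−mL=-32800/116617 → turn -1·90°
n=2: pose=(9,-5,N); sL=16/29, sR=80/241; mL=768/6989, mR=-16/29; mL+mR=-3088/6989 → advance -1; mR−mL=-4624/6989 → turn -1·90°
n=3: pose=(9,-6,E); sL=160/389, sR=32/109; mL=2496/42401, mR=-160/389; mL+mR=-14944/42401 → advance -1; mR−mL=-19936/42401 → turn -1·90°
n=4: pose=(8,-6,S); sL=4/13, sR=8/17; mL=-18/221, mR=-4/13; mL+mR=-86/221 → advance -1; mR−mL=-50/221 → turn -1·90°
n=5: pose=(8,-5,W); sL=160/421, sR=160/277; mL=-11520/116617, mR=-160/421; mL+mR=-55840/116617 → advance -1; mR−mL=-32800/116617 → turn -1·90°
n=6: pose=(9,-5,N); sL=16/29, sR=80/241; mL=768/6989, mR=-16/29; mL+mR=-3088/6989 → advance -1; mR−mL=-4624/6989 → turn -1·90°

0 4/13 8/17 -18/221 -4/13 8 -6 S
1 160/421 160/277 -11520/116617 -160/421 8 -5 W
2 16/29 80/241 768/6989 -16/29 9 -5 N
3 160/389 32/109 2496/42401 -160/389 9 -6 E
4 4/13 8/17 -18/221 -4/13 8 -6 S
5 160/421 160/277 -11520/116617 -160/421 8 -5 W
6 16/29 80/241 768/6989 -16/29 9 -5 N
final 9 -6 E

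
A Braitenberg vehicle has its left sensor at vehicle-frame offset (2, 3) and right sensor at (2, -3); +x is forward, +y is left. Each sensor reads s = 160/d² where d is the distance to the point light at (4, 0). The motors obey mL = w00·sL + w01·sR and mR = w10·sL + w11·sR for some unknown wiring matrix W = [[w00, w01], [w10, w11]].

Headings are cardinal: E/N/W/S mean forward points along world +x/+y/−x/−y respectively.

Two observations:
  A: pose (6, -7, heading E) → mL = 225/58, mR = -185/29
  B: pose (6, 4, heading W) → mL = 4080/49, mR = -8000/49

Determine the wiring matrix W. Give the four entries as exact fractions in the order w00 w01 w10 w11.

obs A: pose=(6,-7,E) → sL=5, sR=40/29, mL=225/58, mR=-185/29
obs B: pose=(6,4,W) → sL=160, sR=160/49, mL=4080/49, mR=-8000/49
sensor matrix S = [[5, 40/29], [160, 160/49]]; det S = -290400/1421
solve [mL_A; mL_B] = S·[w00; w01] and [mR_A; mR_B] = S·[w10; w11]:
  w00 = 1/2, w01 = 1, w10 = -1, w11 = -1

1/2 1 -1 -1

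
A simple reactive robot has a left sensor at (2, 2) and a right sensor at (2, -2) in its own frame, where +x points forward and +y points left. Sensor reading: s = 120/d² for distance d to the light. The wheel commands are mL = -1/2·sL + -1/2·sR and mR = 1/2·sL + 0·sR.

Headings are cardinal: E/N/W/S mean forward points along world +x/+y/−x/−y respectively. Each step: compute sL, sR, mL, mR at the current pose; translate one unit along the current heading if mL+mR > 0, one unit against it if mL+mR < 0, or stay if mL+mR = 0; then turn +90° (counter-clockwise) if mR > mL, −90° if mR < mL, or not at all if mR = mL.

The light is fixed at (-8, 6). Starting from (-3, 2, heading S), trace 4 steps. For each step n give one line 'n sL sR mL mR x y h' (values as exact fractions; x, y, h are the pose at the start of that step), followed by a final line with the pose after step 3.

0 24/17 8/3 -104/51 12/17 -3 2 S
1 12/5 60/37 -372/185 6/5 -3 3 E
2 24 120/37 -504/37 12 -4 3 N
3 3 15 -9 3/2 -4 2 W
final -3 2 S

n=0: pose=(-3,2,S); sL=24/17, sR=8/3; mL=-104/51, mR=12/17; mL+mR=-4/3 → advance -1; mR−mL=140/51 → turn +1·90°
n=1: pose=(-3,3,E); sL=12/5, sR=60/37; mL=-372/185, mR=6/5; mL+mR=-30/37 → advance -1; mR−mL=594/185 → turn +1·90°
n=2: pose=(-4,3,N); sL=24, sR=120/37; mL=-504/37, mR=12; mL+mR=-60/37 → advance -1; mR−mL=948/37 → turn +1·90°
n=3: pose=(-4,2,W); sL=3, sR=15; mL=-9, mR=3/2; mL+mR=-15/2 → advance -1; mR−mL=21/2 → turn +1·90°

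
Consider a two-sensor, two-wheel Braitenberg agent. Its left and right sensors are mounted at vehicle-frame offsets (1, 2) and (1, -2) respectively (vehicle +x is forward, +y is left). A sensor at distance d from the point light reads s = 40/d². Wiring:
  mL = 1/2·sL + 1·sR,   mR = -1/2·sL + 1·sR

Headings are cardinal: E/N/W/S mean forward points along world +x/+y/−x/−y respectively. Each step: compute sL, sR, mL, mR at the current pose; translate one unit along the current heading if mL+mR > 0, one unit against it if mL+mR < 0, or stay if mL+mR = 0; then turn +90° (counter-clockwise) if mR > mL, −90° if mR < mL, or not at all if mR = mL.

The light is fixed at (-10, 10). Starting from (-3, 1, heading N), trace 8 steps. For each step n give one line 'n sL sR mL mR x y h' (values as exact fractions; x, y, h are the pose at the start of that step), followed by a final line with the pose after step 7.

n=0: pose=(-3,1,N); sL=40/89, sR=8/29; mL=1292/2581, mR=132/2581; mL+mR=16/29 → advance +1; mR−mL=-40/89 → turn -1·90°
n=1: pose=(-3,2,E); sL=2/5, sR=10/41; mL=91/205, mR=9/205; mL+mR=20/41 → advance +1; mR−mL=-2/5 → turn -1·90°
n=2: pose=(-2,2,S); sL=40/181, sR=40/117; mL=9580/21177, mR=4900/21177; mL+mR=80/117 → advance +1; mR−mL=-40/181 → turn -1·90°
n=3: pose=(-2,1,W); sL=4/17, sR=20/49; mL=438/833, mR=242/833; mL+mR=40/49 → advance +1; mR−mL=-4/17 → turn -1·90°
n=4: pose=(-3,1,N); sL=40/89, sR=8/29; mL=1292/2581, mR=132/2581; mL+mR=16/29 → advance +1; mR−mL=-40/89 → turn -1·90°
n=5: pose=(-3,2,E); sL=2/5, sR=10/41; mL=91/205, mR=9/205; mL+mR=20/41 → advance +1; mR−mL=-2/5 → turn -1·90°
n=6: pose=(-2,2,S); sL=40/181, sR=40/117; mL=9580/21177, mR=4900/21177; mL+mR=80/117 → advance +1; mR−mL=-40/181 → turn -1·90°
n=7: pose=(-2,1,W); sL=4/17, sR=20/49; mL=438/833, mR=242/833; mL+mR=40/49 → advance +1; mR−mL=-4/17 → turn -1·90°

0 40/89 8/29 1292/2581 132/2581 -3 1 N
1 2/5 10/41 91/205 9/205 -3 2 E
2 40/181 40/117 9580/21177 4900/21177 -2 2 S
3 4/17 20/49 438/833 242/833 -2 1 W
4 40/89 8/29 1292/2581 132/2581 -3 1 N
5 2/5 10/41 91/205 9/205 -3 2 E
6 40/181 40/117 9580/21177 4900/21177 -2 2 S
7 4/17 20/49 438/833 242/833 -2 1 W
final -3 1 N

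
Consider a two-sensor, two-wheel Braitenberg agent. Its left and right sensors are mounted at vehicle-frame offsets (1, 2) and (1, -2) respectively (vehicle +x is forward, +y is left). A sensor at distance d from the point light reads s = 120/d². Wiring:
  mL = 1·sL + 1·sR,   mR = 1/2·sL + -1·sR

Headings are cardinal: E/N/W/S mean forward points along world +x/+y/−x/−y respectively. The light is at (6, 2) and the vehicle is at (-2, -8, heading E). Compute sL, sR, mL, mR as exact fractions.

left sensor world pos  = (-1, -6); dL² = 113
right sensor world pos = (-1, -10); dR² = 193
sL = 120/113 = 120/113
sR = 120/193 = 120/193
mL = 1·sL + 1·sR = 36720/21809
mR = 1/2·sL + -1·sR = -1980/21809

120/113 120/193 36720/21809 -1980/21809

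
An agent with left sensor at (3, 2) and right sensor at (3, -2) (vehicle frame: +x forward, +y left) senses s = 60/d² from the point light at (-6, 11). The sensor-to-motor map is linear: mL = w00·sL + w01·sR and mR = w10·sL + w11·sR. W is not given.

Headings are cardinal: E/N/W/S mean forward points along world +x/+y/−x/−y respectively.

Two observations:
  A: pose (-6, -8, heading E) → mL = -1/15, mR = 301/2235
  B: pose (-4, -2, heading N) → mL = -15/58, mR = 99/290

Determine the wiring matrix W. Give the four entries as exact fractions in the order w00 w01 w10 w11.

0 -1/2 1 -1/2

obs A: pose=(-6,-8,E) → sL=30/149, sR=2/15, mL=-1/15, mR=301/2235
obs B: pose=(-4,-2,N) → sL=3/5, sR=15/29, mL=-15/58, mR=99/290
sensor matrix S = [[30/149, 2/15], [3/5, 15/29]]; det S = 2608/108025
solve [mL_A; mL_B] = S·[w00; w01] and [mR_A; mR_B] = S·[w10; w11]:
  w00 = 0, w01 = -1/2, w10 = 1, w11 = -1/2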